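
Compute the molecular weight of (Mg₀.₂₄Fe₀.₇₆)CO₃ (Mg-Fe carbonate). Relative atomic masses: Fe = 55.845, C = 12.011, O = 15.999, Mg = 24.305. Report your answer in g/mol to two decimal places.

108.28 g/mol

M = 0.24*24.305 + 0.76*55.845 + 1*12.011 + 3*15.999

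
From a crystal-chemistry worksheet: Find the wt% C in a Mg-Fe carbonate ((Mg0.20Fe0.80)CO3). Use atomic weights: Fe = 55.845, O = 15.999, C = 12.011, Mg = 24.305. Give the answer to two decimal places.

10.96 wt%

Formula mass = 0.20*24.305 + 0.80*55.845 + 1*12.011 + 3*15.999 = 109.545 g/mol, of which 12.011 g is C.
So C makes up 12.011/109.545 = 0.1096 of the mass, i.e. 10.96%.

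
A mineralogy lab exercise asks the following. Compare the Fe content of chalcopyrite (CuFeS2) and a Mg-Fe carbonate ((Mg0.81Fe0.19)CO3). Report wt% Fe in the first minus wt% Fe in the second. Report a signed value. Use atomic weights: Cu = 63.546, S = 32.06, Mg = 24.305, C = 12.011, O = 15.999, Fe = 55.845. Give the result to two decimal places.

Fe in CuFeS2: molar mass 183.511 g/mol; 1×55.845 = 55.845 g → 30.43 wt%.
Fe in (Mg0.81Fe0.19)CO3: molar mass 90.306 g/mol; 0.19×55.845 = 10.611 g → 11.75 wt%.
Difference = 30.43 − 11.75 = 18.68 percentage points.

18.68 percentage points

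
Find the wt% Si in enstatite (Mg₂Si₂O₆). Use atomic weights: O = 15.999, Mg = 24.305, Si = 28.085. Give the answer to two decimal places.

27.98 weight percent

Molar mass of Mg₂Si₂O₆: 2·24.305 + 2·28.085 + 6·15.999 = 200.774 g/mol.
Mass of Si per formula unit: 2 × 28.085 = 56.170 g.
Weight fraction Si = 56.170 / 200.774 = 0.2798.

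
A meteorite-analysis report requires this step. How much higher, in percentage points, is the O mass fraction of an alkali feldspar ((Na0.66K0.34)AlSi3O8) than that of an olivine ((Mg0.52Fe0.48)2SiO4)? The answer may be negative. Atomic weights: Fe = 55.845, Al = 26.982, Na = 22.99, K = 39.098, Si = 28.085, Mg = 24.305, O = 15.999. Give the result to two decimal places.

10.38 percentage points

M((Na0.66K0.34)AlSi3O8) = 267.696 g/mol, so wt% O = 127.992/267.696 × 100 = 47.81%.
M((Mg0.52Fe0.48)2SiO4) = 170.969 g/mol, so wt% O = 63.996/170.969 × 100 = 37.43%.
47.81 − 37.43 = 10.38 pp.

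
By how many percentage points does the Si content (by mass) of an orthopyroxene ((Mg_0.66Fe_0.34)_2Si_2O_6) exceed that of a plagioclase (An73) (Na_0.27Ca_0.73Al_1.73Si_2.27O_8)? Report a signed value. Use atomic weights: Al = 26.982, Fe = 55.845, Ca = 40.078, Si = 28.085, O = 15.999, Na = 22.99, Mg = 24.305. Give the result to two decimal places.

First mineral: 56.170 g Si in 222.221 g formula = 25.28 wt% Si.
Second mineral: 63.753 g Si in 273.888 g formula = 23.28 wt% Si.
25.28% − 23.28% gives a difference of 2.00 percentage points.

2.00 percentage points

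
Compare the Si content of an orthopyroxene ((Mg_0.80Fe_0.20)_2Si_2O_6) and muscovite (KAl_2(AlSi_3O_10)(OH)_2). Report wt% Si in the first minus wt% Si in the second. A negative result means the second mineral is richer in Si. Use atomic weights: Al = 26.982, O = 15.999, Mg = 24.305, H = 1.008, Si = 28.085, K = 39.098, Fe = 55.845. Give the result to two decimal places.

5.17 percentage points

Si in (Mg_0.80Fe_0.20)_2Si_2O_6: molar mass 213.390 g/mol; 2×28.085 = 56.170 g → 26.32 wt%.
Si in KAl_2(AlSi_3O_10)(OH)_2: molar mass 398.303 g/mol; 3×28.085 = 84.255 g → 21.15 wt%.
Difference = 26.32 − 21.15 = 5.17 percentage points.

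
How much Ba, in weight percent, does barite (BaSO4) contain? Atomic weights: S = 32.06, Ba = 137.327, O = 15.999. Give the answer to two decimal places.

Formula mass = 1*137.327 + 1*32.06 + 4*15.999 = 233.383 g/mol, of which 137.327 g is Ba.
So Ba makes up 137.327/233.383 = 0.5884 of the mass, i.e. 58.84%.

58.84 weight percent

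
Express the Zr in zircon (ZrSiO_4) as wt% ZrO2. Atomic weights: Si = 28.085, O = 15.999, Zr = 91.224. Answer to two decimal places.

67.22 wt%

Formula mass = 183.305 g/mol.
1 Zr → 1.0000 mol ZrO2 per formula unit; M(ZrO2) = 123.222, so ZrO2 mass = 123.222 g.
123.222/183.305 × 100 = 67.22 wt%.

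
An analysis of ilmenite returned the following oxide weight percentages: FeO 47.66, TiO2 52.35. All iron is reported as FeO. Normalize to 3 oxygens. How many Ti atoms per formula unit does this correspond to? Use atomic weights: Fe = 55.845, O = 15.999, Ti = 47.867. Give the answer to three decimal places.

47.66 wt% FeO ÷ 71.844 g/mol = 0.66338 mol, giving 0.66338 Fe and 0.66338 O.
52.35 wt% TiO2 ÷ 79.865 g/mol = 0.65548 mol, giving 0.65548 Ti and 1.31096 O.
Oxygen sums to 1.97434; scaling by 3/1.97434 = 1.51950 puts the formula on 3 O.
Ti: 0.65548 × 1.51950 = 0.996 atoms per formula unit.

0.996 Ti apfu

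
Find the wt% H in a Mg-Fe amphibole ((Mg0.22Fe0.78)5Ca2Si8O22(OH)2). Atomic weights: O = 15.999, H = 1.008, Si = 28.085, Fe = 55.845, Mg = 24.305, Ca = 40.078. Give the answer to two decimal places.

M((Mg0.22Fe0.78)5Ca2Si8O22(OH)2) = 935.359 g/mol.
H contributes 2 × 1.008 = 2.016 g per mole.
2.016/935.359 = 0.0022 → 0.22%.

0.22 mass %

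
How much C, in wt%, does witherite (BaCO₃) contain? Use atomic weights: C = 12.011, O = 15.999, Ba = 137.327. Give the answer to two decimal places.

Molar mass of BaCO₃: 1·137.327 + 1·12.011 + 3·15.999 = 197.335 g/mol.
Mass of C per formula unit: 1 × 12.011 = 12.011 g.
Weight fraction C = 12.011 / 197.335 = 0.0609.

6.09 wt%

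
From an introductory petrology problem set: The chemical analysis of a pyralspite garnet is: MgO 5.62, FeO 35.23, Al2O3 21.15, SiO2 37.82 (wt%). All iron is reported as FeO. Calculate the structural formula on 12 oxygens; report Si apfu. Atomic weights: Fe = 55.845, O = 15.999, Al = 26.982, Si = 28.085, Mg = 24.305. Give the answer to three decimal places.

MgO: 5.62/40.304 = 0.13944 mol → 0.13944 mol Mg, 0.13944 mol O.
FeO: 35.23/71.844 = 0.49037 mol → 0.49037 mol Fe, 0.49037 mol O.
Al2O3: 21.15/101.961 = 0.20743 mol → 0.41486 mol Al, 0.62229 mol O.
SiO2: 37.82/60.083 = 0.62946 mol → 0.62946 mol Si, 1.25892 mol O.
Total oxygen = 2.51102 mol. Normalization factor = 12/2.51102 = 4.77893.
Si per 12 O = 0.62946 × 4.77893 = 3.008.

3.008 Si apfu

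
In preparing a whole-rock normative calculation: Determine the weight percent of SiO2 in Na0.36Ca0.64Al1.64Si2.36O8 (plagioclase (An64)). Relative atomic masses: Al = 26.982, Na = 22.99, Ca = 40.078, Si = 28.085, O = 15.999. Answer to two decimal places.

52.04 wt%

Formula mass = 272.449 g/mol.
2.36 Si → 2.3600 mol SiO2 per formula unit; M(SiO2) = 60.083, so SiO2 mass = 141.796 g.
141.796/272.449 × 100 = 52.04 wt%.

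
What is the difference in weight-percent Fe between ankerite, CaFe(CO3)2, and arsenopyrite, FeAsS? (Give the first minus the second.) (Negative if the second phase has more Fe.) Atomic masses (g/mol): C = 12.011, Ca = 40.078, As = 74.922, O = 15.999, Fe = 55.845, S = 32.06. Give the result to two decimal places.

First mineral: 55.845 g Fe in 215.939 g formula = 25.86 wt% Fe.
Second mineral: 55.845 g Fe in 162.827 g formula = 34.30 wt% Fe.
25.86% − 34.30% gives a difference of -8.44 percentage points.

-8.44 percentage points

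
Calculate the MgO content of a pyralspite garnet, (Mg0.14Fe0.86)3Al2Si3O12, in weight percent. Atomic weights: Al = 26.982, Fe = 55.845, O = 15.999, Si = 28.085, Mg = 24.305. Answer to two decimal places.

M((Mg0.14Fe0.86)3Al2Si3O12) = 484.495 g/mol; M(MgO) = 40.304 g/mol.
Moles MgO per formula unit = 0.42 Mg ÷ 1 = 0.4200.
MgO fraction = (0.4200 × 40.304) / 484.495 = 16.928/484.495 = 0.0349.

3.49 wt%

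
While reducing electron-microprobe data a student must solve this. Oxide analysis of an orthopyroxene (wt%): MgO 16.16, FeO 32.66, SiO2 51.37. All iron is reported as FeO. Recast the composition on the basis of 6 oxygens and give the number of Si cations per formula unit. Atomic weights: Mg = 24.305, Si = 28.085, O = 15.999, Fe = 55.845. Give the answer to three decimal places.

MgO: 16.16/40.304 = 0.40095 mol → 0.40095 mol Mg, 0.40095 mol O.
FeO: 32.66/71.844 = 0.45460 mol → 0.45460 mol Fe, 0.45460 mol O.
SiO2: 51.37/60.083 = 0.85498 mol → 0.85498 mol Si, 1.70996 mol O.
Total oxygen = 2.56551 mol. Normalization factor = 6/2.56551 = 2.33872.
Si per 6 O = 0.85498 × 2.33872 = 2.000.

2.000 Si apfu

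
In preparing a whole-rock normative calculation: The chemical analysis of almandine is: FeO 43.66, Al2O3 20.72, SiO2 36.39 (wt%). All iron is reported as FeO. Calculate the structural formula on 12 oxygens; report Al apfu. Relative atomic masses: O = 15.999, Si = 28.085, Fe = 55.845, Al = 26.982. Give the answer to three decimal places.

FeO: 43.66/71.844 = 0.60771 mol → 0.60771 mol Fe, 0.60771 mol O.
Al2O3: 20.72/101.961 = 0.20321 mol → 0.40642 mol Al, 0.60963 mol O.
SiO2: 36.39/60.083 = 0.60566 mol → 0.60566 mol Si, 1.21132 mol O.
Total oxygen = 2.42866 mol. Normalization factor = 12/2.42866 = 4.94100.
Al per 12 O = 0.40642 × 4.94100 = 2.008.

2.008 Al apfu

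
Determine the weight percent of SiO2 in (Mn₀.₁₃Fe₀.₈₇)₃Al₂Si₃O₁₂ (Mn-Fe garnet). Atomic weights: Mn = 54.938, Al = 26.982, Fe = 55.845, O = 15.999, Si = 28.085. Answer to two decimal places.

Molar mass of (Mn₀.₁₃Fe₀.₈₇)₃Al₂Si₃O₁₂ = 0.39×54.938 + 2.61×55.845 + 2×26.982 + 3×28.085 + 12×15.999 = 497.388 g/mol.
Each formula unit contains 3 Si, equivalent to 3/1 = 3.0000 mol SiO2.
M(SiO2) = 1×28.085 + 2×15.999 = 60.083 g/mol.
Mass of SiO2 per formula unit = 3.0000 × 60.083 = 180.249 g.
SiO2 wt% = 180.249 / 497.388 × 100 = 36.24%.

36.24 wt%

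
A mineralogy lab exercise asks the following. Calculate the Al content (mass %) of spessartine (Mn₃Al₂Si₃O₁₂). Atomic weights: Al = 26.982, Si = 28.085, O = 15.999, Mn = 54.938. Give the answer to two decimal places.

10.90 mass %

Formula mass = 3*54.938 + 2*26.982 + 3*28.085 + 12*15.999 = 495.021 g/mol, of which 53.964 g is Al.
So Al makes up 53.964/495.021 = 0.1090 of the mass, i.e. 10.90%.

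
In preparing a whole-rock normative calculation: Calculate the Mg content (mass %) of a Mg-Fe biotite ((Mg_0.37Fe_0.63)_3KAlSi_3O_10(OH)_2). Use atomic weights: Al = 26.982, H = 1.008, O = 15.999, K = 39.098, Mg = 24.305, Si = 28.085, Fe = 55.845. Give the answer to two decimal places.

M((Mg_0.37Fe_0.63)_3KAlSi_3O_10(OH)_2) = 476.865 g/mol.
Mg contributes 1.11 × 24.305 = 26.979 g per mole.
26.979/476.865 = 0.0566 → 5.66%.

5.66 mass %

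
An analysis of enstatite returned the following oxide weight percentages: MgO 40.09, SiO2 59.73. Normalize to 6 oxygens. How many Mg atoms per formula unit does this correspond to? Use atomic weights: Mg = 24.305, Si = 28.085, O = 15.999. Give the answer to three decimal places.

2.001 Mg apfu

MgO: 40.09/40.304 = 0.99469 mol → 0.99469 mol Mg, 0.99469 mol O.
SiO2: 59.73/60.083 = 0.99412 mol → 0.99412 mol Si, 1.98824 mol O.
Total oxygen = 2.98293 mol. Normalization factor = 6/2.98293 = 2.01145.
Mg per 6 O = 0.99469 × 2.01145 = 2.001.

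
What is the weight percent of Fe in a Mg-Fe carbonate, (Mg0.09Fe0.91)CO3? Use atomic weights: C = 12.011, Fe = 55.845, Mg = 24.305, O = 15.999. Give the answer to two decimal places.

44.97 wt%

Formula mass = 0.09×24.305 + 0.91×55.845 + 1×12.011 + 3×15.999 = 113.014 g/mol, of which 50.819 g is Fe.
So Fe makes up 50.819/113.014 = 0.4497 of the mass, i.e. 44.97%.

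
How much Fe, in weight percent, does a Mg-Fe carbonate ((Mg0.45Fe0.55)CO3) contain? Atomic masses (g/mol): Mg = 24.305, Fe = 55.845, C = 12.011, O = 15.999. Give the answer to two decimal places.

30.21 weight percent

M((Mg0.45Fe0.55)CO3) = 101.660 g/mol.
Fe contributes 0.55 × 55.845 = 30.715 g per mole.
30.715/101.660 = 0.3021 → 30.21%.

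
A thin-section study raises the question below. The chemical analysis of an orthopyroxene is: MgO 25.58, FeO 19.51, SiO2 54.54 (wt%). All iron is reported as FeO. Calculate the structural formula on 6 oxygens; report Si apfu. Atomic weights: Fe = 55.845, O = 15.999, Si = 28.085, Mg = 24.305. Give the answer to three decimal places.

MgO (M=40.304): mol = 0.63468; Mg = 0.63468, O = 0.63468.
FeO (M=71.844): mol = 0.27156; Fe = 0.27156, O = 0.27156.
SiO2 (M=60.083): mol = 0.90774; Si = 0.90774, O = 1.81548.
ΣO = 2.72172; factor = 6/ΣO = 2.20449.
Si apfu = 0.90774 × 2.20449 = 2.001.

2.001 Si apfu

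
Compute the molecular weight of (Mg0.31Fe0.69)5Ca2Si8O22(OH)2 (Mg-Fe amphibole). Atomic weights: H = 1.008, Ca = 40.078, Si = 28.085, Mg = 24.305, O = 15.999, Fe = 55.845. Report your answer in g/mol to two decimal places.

921.17 g/mol

M = 1.55*24.305 + 3.45*55.845 + 2*40.078 + 8*28.085 + 24*15.999 + 2*1.008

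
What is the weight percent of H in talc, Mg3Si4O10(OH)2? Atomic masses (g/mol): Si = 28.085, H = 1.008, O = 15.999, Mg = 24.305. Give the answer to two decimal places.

0.53 mass %

Molar mass of Mg3Si4O10(OH)2: 3·24.305 + 4·28.085 + 12·15.999 + 2·1.008 = 379.259 g/mol.
Mass of H per formula unit: 2 × 1.008 = 2.016 g.
Weight fraction H = 2.016 / 379.259 = 0.0053.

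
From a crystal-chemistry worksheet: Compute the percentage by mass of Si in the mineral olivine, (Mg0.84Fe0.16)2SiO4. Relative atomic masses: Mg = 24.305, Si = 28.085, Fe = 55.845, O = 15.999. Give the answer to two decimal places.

Molar mass of (Mg0.84Fe0.16)2SiO4: 1.68·24.305 + 0.32·55.845 + 1·28.085 + 4·15.999 = 150.784 g/mol.
Mass of Si per formula unit: 1 × 28.085 = 28.085 g.
Weight fraction Si = 28.085 / 150.784 = 0.1863.

18.63 weight percent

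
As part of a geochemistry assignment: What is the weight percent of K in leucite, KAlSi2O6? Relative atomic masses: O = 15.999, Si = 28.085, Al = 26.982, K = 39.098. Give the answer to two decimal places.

17.91 wt%

Formula mass = 1*39.098 + 1*26.982 + 2*28.085 + 6*15.999 = 218.244 g/mol, of which 39.098 g is K.
So K makes up 39.098/218.244 = 0.1791 of the mass, i.e. 17.91%.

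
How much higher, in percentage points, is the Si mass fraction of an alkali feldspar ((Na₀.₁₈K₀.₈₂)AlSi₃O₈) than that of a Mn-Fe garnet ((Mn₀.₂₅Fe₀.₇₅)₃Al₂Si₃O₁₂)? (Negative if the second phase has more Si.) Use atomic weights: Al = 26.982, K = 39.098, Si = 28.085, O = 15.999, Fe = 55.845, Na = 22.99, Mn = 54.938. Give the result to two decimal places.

Si in (Na₀.₁₈K₀.₈₂)AlSi₃O₈: molar mass 275.428 g/mol; 3×28.085 = 84.255 g → 30.59 wt%.
Si in (Mn₀.₂₅Fe₀.₇₅)₃Al₂Si₃O₁₂: molar mass 497.062 g/mol; 3×28.085 = 84.255 g → 16.95 wt%.
Difference = 30.59 − 16.95 = 13.64 percentage points.

13.64 percentage points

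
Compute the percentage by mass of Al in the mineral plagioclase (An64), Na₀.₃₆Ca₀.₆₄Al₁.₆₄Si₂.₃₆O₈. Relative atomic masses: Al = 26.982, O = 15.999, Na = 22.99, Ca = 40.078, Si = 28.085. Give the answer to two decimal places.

Formula mass = 0.36×22.99 + 0.64×40.078 + 1.64×26.982 + 2.36×28.085 + 8×15.999 = 272.449 g/mol, of which 44.250 g is Al.
So Al makes up 44.250/272.449 = 0.1624 of the mass, i.e. 16.24%.

16.24 mass %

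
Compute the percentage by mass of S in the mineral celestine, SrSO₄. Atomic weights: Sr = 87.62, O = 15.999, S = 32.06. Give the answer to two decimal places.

Formula mass = 1×87.62 + 1×32.06 + 4×15.999 = 183.676 g/mol, of which 32.060 g is S.
So S makes up 32.060/183.676 = 0.1745 of the mass, i.e. 17.45%.

17.45 wt%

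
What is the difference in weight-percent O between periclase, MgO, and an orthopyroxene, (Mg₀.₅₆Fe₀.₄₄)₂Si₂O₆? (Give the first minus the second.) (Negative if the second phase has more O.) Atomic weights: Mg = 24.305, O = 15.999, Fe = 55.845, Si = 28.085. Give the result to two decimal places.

-2.31 percentage points

O in MgO: molar mass 40.304 g/mol; 1×15.999 = 15.999 g → 39.70 wt%.
O in (Mg₀.₅₆Fe₀.₄₄)₂Si₂O₆: molar mass 228.529 g/mol; 6×15.999 = 95.994 g → 42.01 wt%.
Difference = 39.70 − 42.01 = -2.31 percentage points.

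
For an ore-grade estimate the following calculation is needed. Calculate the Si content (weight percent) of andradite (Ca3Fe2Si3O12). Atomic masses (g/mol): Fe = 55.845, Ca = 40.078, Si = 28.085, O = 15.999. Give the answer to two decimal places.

M(Ca3Fe2Si3O12) = 508.167 g/mol.
Si contributes 3 × 28.085 = 84.255 g per mole.
84.255/508.167 = 0.1658 → 16.58%.

16.58 weight percent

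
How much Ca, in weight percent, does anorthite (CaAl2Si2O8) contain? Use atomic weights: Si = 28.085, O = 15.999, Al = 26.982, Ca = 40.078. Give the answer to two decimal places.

14.41 weight percent

Molar mass of CaAl2Si2O8: 1*40.078 + 2*26.982 + 2*28.085 + 8*15.999 = 278.204 g/mol.
Mass of Ca per formula unit: 1 × 40.078 = 40.078 g.
Weight fraction Ca = 40.078 / 278.204 = 0.1441.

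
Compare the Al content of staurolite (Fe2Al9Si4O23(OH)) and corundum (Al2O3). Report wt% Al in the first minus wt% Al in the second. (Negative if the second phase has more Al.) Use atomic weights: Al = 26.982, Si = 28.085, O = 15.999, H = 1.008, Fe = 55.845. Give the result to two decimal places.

First mineral: 242.838 g Al in 851.852 g formula = 28.51 wt% Al.
Second mineral: 53.964 g Al in 101.961 g formula = 52.93 wt% Al.
28.51% − 52.93% gives a difference of -24.42 percentage points.

-24.42 percentage points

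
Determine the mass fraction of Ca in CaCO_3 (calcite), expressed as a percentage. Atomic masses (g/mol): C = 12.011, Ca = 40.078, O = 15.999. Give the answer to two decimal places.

Formula mass = 1×40.078 + 1×12.011 + 3×15.999 = 100.086 g/mol, of which 40.078 g is Ca.
So Ca makes up 40.078/100.086 = 0.4004 of the mass, i.e. 40.04%.

40.04 mass %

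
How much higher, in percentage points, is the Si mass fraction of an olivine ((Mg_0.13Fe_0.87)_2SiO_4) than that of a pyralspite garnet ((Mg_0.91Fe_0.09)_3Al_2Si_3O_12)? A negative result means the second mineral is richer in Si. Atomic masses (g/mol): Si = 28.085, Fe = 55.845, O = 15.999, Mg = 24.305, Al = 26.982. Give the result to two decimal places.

Si in (Mg_0.13Fe_0.87)_2SiO_4: molar mass 195.571 g/mol; 1×28.085 = 28.085 g → 14.36 wt%.
Si in (Mg_0.91Fe_0.09)_3Al_2Si_3O_12: molar mass 411.638 g/mol; 3×28.085 = 84.255 g → 20.47 wt%.
Difference = 14.36 − 20.47 = -6.11 percentage points.

-6.11 percentage points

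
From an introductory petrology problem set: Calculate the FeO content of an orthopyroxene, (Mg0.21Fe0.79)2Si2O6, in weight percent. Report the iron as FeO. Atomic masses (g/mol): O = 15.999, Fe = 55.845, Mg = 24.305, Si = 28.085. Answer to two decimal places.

45.30 wt%

Formula mass = 250.607 g/mol.
1.58 Fe → 1.5800 mol FeO per formula unit; M(FeO) = 71.844, so FeO mass = 113.514 g.
113.514/250.607 × 100 = 45.30 wt%.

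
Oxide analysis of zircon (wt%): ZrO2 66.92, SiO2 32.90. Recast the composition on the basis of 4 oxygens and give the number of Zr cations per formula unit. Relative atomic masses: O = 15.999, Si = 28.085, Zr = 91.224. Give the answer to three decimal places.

0.996 Zr apfu

66.92 wt% ZrO2 ÷ 123.222 g/mol = 0.54308 mol, giving 0.54308 Zr and 1.08616 O.
32.90 wt% SiO2 ÷ 60.083 g/mol = 0.54758 mol, giving 0.54758 Si and 1.09516 O.
Oxygen sums to 2.18132; scaling by 4/2.18132 = 1.83375 puts the formula on 4 O.
Zr: 0.54308 × 1.83375 = 0.996 atoms per formula unit.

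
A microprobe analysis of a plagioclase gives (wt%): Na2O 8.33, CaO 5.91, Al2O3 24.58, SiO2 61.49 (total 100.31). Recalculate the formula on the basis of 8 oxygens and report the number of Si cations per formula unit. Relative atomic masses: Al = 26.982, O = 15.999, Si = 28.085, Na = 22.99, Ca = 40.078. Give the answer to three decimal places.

2.720 Si apfu

8.33 wt% Na2O ÷ 61.979 g/mol = 0.13440 mol, giving 0.26880 Na and 0.13440 O.
5.91 wt% CaO ÷ 56.077 g/mol = 0.10539 mol, giving 0.10539 Ca and 0.10539 O.
24.58 wt% Al2O3 ÷ 101.961 g/mol = 0.24107 mol, giving 0.48214 Al and 0.72321 O.
61.49 wt% SiO2 ÷ 60.083 g/mol = 1.02342 mol, giving 1.02342 Si and 2.04684 O.
Oxygen sums to 3.00984; scaling by 8/3.00984 = 2.65795 puts the formula on 8 O.
Si: 1.02342 × 2.65795 = 2.720 atoms per formula unit.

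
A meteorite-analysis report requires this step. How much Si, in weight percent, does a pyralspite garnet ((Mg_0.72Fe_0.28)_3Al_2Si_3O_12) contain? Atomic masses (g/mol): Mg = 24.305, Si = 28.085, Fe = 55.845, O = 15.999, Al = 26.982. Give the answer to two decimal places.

19.61 weight percent

M((Mg_0.72Fe_0.28)_3Al_2Si_3O_12) = 429.616 g/mol.
Si contributes 3 × 28.085 = 84.255 g per mole.
84.255/429.616 = 0.1961 → 19.61%.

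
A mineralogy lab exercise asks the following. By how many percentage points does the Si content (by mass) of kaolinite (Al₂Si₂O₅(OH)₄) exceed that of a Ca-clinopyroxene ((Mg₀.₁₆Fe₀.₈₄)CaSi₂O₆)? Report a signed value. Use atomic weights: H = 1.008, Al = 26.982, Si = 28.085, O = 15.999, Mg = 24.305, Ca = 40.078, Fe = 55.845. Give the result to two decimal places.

-1.35 percentage points

Si in Al₂Si₂O₅(OH)₄: molar mass 258.157 g/mol; 2×28.085 = 56.170 g → 21.76 wt%.
Si in (Mg₀.₁₆Fe₀.₈₄)CaSi₂O₆: molar mass 243.041 g/mol; 2×28.085 = 56.170 g → 23.11 wt%.
Difference = 21.76 − 23.11 = -1.35 percentage points.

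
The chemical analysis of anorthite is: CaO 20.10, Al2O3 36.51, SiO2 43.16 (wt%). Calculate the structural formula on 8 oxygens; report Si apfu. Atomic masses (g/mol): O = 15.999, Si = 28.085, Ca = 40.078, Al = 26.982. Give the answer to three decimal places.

CaO (M=56.077): mol = 0.35844; Ca = 0.35844, O = 0.35844.
Al2O3 (M=101.961): mol = 0.35808; Al = 0.71616, O = 1.07424.
SiO2 (M=60.083): mol = 0.71834; Si = 0.71834, O = 1.43668.
ΣO = 2.86936; factor = 8/ΣO = 2.78808.
Si apfu = 0.71834 × 2.78808 = 2.003.

2.003 Si apfu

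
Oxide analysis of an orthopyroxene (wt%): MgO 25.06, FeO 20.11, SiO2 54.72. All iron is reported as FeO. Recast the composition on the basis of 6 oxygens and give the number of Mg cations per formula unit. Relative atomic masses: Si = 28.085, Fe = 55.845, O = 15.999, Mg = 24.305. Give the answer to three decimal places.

25.06 wt% MgO ÷ 40.304 g/mol = 0.62177 mol, giving 0.62177 Mg and 0.62177 O.
20.11 wt% FeO ÷ 71.844 g/mol = 0.27991 mol, giving 0.27991 Fe and 0.27991 O.
54.72 wt% SiO2 ÷ 60.083 g/mol = 0.91074 mol, giving 0.91074 Si and 1.82148 O.
Oxygen sums to 2.72316; scaling by 6/2.72316 = 2.20332 puts the formula on 6 O.
Mg: 0.62177 × 2.20332 = 1.370 atoms per formula unit.

1.370 Mg apfu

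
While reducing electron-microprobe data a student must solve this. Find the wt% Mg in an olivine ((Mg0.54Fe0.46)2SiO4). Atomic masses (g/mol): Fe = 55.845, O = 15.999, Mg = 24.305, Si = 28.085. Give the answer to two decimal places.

15.47 mass %

Molar mass of (Mg0.54Fe0.46)2SiO4: 1.08*24.305 + 0.92*55.845 + 1*28.085 + 4*15.999 = 169.708 g/mol.
Mass of Mg per formula unit: 1.08 × 24.305 = 26.249 g.
Weight fraction Mg = 26.249 / 169.708 = 0.1547.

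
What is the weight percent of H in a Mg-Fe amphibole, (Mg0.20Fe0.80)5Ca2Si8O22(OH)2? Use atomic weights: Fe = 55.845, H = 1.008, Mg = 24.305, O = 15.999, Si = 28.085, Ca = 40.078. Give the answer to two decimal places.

0.21 mass %

Molar mass of (Mg0.20Fe0.80)5Ca2Si8O22(OH)2: 1×24.305 + 4×55.845 + 2×40.078 + 8×28.085 + 24×15.999 + 2×1.008 = 938.513 g/mol.
Mass of H per formula unit: 2 × 1.008 = 2.016 g.
Weight fraction H = 2.016 / 938.513 = 0.0021.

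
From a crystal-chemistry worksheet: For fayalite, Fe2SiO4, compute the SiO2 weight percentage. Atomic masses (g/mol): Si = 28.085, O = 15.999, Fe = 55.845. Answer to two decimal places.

M(Fe2SiO4) = 203.771 g/mol; M(SiO2) = 60.083 g/mol.
Moles SiO2 per formula unit = 1 Si ÷ 1 = 1.0000.
SiO2 fraction = (1.0000 × 60.083) / 203.771 = 60.083/203.771 = 0.2949.

29.49 wt%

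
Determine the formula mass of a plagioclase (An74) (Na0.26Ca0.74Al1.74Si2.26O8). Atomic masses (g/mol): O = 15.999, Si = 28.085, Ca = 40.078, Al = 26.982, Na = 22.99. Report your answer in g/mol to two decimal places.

274.05 g/mol

M = 0.26*22.99 + 0.74*40.078 + 1.74*26.982 + 2.26*28.085 + 8*15.999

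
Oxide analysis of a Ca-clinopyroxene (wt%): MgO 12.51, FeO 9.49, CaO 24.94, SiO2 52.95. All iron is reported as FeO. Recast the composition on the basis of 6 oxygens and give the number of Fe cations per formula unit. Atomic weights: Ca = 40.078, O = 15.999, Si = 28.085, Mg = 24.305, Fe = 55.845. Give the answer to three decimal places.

MgO (M=40.304): mol = 0.31039; Mg = 0.31039, O = 0.31039.
FeO (M=71.844): mol = 0.13209; Fe = 0.13209, O = 0.13209.
CaO (M=56.077): mol = 0.44475; Ca = 0.44475, O = 0.44475.
SiO2 (M=60.083): mol = 0.88128; Si = 0.88128, O = 1.76256.
ΣO = 2.64979; factor = 6/ΣO = 2.26433.
Fe apfu = 0.13209 × 2.26433 = 0.299.

0.299 Fe apfu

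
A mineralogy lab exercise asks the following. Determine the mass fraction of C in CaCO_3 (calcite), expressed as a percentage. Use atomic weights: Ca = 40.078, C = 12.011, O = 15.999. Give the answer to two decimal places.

12.00 mass %

M(CaCO_3) = 100.086 g/mol.
C contributes 1 × 12.011 = 12.011 g per mole.
12.011/100.086 = 0.1200 → 12.00%.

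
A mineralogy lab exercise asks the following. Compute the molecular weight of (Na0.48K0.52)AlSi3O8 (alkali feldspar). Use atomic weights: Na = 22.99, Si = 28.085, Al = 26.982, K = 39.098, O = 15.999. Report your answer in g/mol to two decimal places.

The formula mass is the sum 0.48*22.99 + 0.52*39.098 + 1*26.982 + 3*28.085 + 8*15.999.

270.60 g/mol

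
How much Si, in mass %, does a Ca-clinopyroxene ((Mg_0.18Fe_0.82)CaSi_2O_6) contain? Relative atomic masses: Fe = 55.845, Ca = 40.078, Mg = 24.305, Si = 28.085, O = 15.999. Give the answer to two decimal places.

23.17 mass %

Molar mass of (Mg_0.18Fe_0.82)CaSi_2O_6: 0.18*24.305 + 0.82*55.845 + 1*40.078 + 2*28.085 + 6*15.999 = 242.410 g/mol.
Mass of Si per formula unit: 2 × 28.085 = 56.170 g.
Weight fraction Si = 56.170 / 242.410 = 0.2317.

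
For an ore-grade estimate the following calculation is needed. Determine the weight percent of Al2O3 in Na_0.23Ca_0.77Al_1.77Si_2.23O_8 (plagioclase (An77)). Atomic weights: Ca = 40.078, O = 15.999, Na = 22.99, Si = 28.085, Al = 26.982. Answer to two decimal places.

M(Na_0.23Ca_0.77Al_1.77Si_2.23O_8) = 274.527 g/mol; M(Al2O3) = 101.961 g/mol.
Moles Al2O3 per formula unit = 1.77 Al ÷ 2 = 0.8850.
Al2O3 fraction = (0.8850 × 101.961) / 274.527 = 90.235/274.527 = 0.3287.

32.87 wt%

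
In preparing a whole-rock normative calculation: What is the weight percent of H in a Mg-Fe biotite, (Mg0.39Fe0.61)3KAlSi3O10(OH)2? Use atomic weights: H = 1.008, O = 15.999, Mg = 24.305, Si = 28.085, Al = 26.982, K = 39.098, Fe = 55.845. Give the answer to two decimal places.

Formula mass = 1.17×24.305 + 1.83×55.845 + 1×39.098 + 1×26.982 + 3×28.085 + 12×15.999 + 2×1.008 = 474.972 g/mol, of which 2.016 g is H.
So H makes up 2.016/474.972 = 0.0042 of the mass, i.e. 0.42%.

0.42 weight percent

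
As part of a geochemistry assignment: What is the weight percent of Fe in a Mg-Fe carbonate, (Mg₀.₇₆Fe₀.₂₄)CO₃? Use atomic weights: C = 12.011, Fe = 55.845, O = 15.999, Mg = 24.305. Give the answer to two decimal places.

14.59 mass %

M((Mg₀.₇₆Fe₀.₂₄)CO₃) = 91.883 g/mol.
Fe contributes 0.24 × 55.845 = 13.403 g per mole.
13.403/91.883 = 0.1459 → 14.59%.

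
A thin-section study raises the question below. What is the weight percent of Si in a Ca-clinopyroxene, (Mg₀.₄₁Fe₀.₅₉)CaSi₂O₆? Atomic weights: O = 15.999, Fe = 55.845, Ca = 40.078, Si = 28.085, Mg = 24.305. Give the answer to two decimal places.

Molar mass of (Mg₀.₄₁Fe₀.₅₉)CaSi₂O₆: 0.41*24.305 + 0.59*55.845 + 1*40.078 + 2*28.085 + 6*15.999 = 235.156 g/mol.
Mass of Si per formula unit: 2 × 28.085 = 56.170 g.
Weight fraction Si = 56.170 / 235.156 = 0.2389.

23.89 weight percent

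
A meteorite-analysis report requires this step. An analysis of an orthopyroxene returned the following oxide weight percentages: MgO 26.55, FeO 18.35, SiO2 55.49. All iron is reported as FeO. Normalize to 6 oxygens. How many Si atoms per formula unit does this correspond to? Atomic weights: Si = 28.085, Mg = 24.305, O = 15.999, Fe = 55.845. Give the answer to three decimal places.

2.007 Si apfu

26.55 wt% MgO ÷ 40.304 g/mol = 0.65874 mol, giving 0.65874 Mg and 0.65874 O.
18.35 wt% FeO ÷ 71.844 g/mol = 0.25541 mol, giving 0.25541 Fe and 0.25541 O.
55.49 wt% SiO2 ÷ 60.083 g/mol = 0.92356 mol, giving 0.92356 Si and 1.84712 O.
Oxygen sums to 2.76127; scaling by 6/2.76127 = 2.17291 puts the formula on 6 O.
Si: 0.92356 × 2.17291 = 2.007 atoms per formula unit.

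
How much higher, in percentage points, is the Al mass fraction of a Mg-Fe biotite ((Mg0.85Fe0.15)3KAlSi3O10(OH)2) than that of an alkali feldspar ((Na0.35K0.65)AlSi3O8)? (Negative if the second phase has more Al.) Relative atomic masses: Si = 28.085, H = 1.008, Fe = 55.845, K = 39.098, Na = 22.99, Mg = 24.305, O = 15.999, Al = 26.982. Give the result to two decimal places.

First mineral: 26.982 g Al in 431.447 g formula = 6.25 wt% Al.
Second mineral: 26.982 g Al in 272.689 g formula = 9.89 wt% Al.
6.25% − 9.89% gives a difference of -3.64 percentage points.

-3.64 percentage points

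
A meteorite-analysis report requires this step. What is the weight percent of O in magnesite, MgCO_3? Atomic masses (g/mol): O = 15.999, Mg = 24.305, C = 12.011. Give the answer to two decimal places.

56.93 wt%

Molar mass of MgCO_3: 1×24.305 + 1×12.011 + 3×15.999 = 84.313 g/mol.
Mass of O per formula unit: 3 × 15.999 = 47.997 g.
Weight fraction O = 47.997 / 84.313 = 0.5693.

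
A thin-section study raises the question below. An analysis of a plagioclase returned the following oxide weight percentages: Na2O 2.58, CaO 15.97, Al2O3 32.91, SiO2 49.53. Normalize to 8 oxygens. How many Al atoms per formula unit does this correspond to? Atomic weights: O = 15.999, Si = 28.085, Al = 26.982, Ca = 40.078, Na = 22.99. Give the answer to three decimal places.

Na2O (M=61.979): mol = 0.04163; Na = 0.08326, O = 0.04163.
CaO (M=56.077): mol = 0.28479; Ca = 0.28479, O = 0.28479.
Al2O3 (M=101.961): mol = 0.32277; Al = 0.64554, O = 0.96831.
SiO2 (M=60.083): mol = 0.82436; Si = 0.82436, O = 1.64872.
ΣO = 2.94345; factor = 8/ΣO = 2.71790.
Al apfu = 0.64554 × 2.71790 = 1.755.

1.755 Al apfu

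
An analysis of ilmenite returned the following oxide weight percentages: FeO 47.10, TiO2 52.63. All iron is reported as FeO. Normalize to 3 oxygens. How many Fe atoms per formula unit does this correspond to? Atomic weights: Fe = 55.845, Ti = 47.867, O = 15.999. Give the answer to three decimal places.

FeO: 47.10/71.844 = 0.65559 mol → 0.65559 mol Fe, 0.65559 mol O.
TiO2: 52.63/79.865 = 0.65899 mol → 0.65899 mol Ti, 1.31798 mol O.
Total oxygen = 1.97357 mol. Normalization factor = 3/1.97357 = 1.52009.
Fe per 3 O = 0.65559 × 1.52009 = 0.997.

0.997 Fe apfu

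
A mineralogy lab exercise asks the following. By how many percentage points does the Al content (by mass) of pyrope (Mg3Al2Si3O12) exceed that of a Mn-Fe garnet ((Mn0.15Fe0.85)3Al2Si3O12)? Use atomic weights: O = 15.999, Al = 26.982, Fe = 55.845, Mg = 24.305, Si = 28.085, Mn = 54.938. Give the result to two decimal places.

2.54 percentage points

M(Mg3Al2Si3O12) = 403.122 g/mol, so wt% Al = 53.964/403.122 × 100 = 13.39%.
M((Mn0.15Fe0.85)3Al2Si3O12) = 497.334 g/mol, so wt% Al = 53.964/497.334 × 100 = 10.85%.
13.39 − 10.85 = 2.54 pp.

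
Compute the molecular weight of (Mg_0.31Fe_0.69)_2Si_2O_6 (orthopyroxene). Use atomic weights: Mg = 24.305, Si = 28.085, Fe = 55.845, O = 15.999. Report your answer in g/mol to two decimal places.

M = 0.62*24.305 + 1.38*55.845 + 2*28.085 + 6*15.999

244.30 g/mol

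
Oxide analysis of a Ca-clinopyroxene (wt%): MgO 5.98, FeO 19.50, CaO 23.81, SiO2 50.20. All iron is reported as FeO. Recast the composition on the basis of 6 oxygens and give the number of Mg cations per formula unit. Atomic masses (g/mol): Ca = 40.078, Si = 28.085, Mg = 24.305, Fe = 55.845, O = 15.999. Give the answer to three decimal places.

0.354 Mg apfu

MgO: 5.98/40.304 = 0.14837 mol → 0.14837 mol Mg, 0.14837 mol O.
FeO: 19.50/71.844 = 0.27142 mol → 0.27142 mol Fe, 0.27142 mol O.
CaO: 23.81/56.077 = 0.42459 mol → 0.42459 mol Ca, 0.42459 mol O.
SiO2: 50.20/60.083 = 0.83551 mol → 0.83551 mol Si, 1.67102 mol O.
Total oxygen = 2.51540 mol. Normalization factor = 6/2.51540 = 2.38531.
Mg per 6 O = 0.14837 × 2.38531 = 0.354.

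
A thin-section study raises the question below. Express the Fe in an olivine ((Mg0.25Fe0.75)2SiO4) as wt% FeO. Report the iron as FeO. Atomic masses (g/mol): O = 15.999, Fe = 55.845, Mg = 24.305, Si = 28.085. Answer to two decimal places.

M((Mg0.25Fe0.75)2SiO4) = 188.001 g/mol; M(FeO) = 71.844 g/mol.
Moles FeO per formula unit = 1.50 Fe ÷ 1 = 1.5000.
FeO fraction = (1.5000 × 71.844) / 188.001 = 107.766/188.001 = 0.5732.

57.32 wt%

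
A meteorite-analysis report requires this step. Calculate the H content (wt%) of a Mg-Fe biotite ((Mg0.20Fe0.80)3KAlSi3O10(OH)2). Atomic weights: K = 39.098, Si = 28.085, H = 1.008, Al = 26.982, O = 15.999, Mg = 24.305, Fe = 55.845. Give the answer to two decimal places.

0.41 wt%

Formula mass = 0.60*24.305 + 2.40*55.845 + 1*39.098 + 1*26.982 + 3*28.085 + 12*15.999 + 2*1.008 = 492.950 g/mol, of which 2.016 g is H.
So H makes up 2.016/492.950 = 0.0041 of the mass, i.e. 0.41%.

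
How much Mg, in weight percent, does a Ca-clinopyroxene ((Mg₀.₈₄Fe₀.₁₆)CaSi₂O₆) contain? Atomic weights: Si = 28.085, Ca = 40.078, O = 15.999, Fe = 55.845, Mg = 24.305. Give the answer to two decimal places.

9.21 weight percent

Molar mass of (Mg₀.₈₄Fe₀.₁₆)CaSi₂O₆: 0.84*24.305 + 0.16*55.845 + 1*40.078 + 2*28.085 + 6*15.999 = 221.593 g/mol.
Mass of Mg per formula unit: 0.84 × 24.305 = 20.416 g.
Weight fraction Mg = 20.416 / 221.593 = 0.0921.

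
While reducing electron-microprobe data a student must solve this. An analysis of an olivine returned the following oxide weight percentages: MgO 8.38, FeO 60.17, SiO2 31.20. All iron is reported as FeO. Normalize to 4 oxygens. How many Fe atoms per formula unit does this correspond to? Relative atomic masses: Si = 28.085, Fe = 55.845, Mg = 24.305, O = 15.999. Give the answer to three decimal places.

MgO (M=40.304): mol = 0.20792; Mg = 0.20792, O = 0.20792.
FeO (M=71.844): mol = 0.83751; Fe = 0.83751, O = 0.83751.
SiO2 (M=60.083): mol = 0.51928; Si = 0.51928, O = 1.03856.
ΣO = 2.08399; factor = 4/ΣO = 1.91940.
Fe apfu = 0.83751 × 1.91940 = 1.608.

1.608 Fe apfu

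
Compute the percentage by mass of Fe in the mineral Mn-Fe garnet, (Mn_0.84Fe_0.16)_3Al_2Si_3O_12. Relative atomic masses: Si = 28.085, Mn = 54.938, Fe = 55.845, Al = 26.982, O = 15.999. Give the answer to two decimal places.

5.41 mass %

Formula mass = 2.52×54.938 + 0.48×55.845 + 2×26.982 + 3×28.085 + 12×15.999 = 495.456 g/mol, of which 26.806 g is Fe.
So Fe makes up 26.806/495.456 = 0.0541 of the mass, i.e. 5.41%.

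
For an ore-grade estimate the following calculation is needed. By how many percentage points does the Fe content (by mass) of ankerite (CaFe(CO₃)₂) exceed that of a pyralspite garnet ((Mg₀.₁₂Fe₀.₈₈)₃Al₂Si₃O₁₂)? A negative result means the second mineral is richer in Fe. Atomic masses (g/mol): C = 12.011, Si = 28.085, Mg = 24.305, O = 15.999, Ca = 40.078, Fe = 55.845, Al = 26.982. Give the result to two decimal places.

-4.45 percentage points

First mineral: 55.845 g Fe in 215.939 g formula = 25.86 wt% Fe.
Second mineral: 147.431 g Fe in 486.388 g formula = 30.31 wt% Fe.
25.86% − 30.31% gives a difference of -4.45 percentage points.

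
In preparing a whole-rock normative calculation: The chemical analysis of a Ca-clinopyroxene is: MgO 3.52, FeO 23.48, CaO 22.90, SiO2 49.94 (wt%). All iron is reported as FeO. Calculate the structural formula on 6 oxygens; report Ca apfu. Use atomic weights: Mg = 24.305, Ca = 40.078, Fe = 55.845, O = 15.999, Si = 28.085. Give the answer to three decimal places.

0.986 Ca apfu

MgO: 3.52/40.304 = 0.08734 mol → 0.08734 mol Mg, 0.08734 mol O.
FeO: 23.48/71.844 = 0.32682 mol → 0.32682 mol Fe, 0.32682 mol O.
CaO: 22.90/56.077 = 0.40837 mol → 0.40837 mol Ca, 0.40837 mol O.
SiO2: 49.94/60.083 = 0.83118 mol → 0.83118 mol Si, 1.66236 mol O.
Total oxygen = 2.48489 mol. Normalization factor = 6/2.48489 = 2.41459.
Ca per 6 O = 0.40837 × 2.41459 = 0.986.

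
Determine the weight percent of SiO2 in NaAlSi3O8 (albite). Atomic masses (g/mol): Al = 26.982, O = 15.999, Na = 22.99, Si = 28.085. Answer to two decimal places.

Formula mass = 262.219 g/mol.
3 Si → 3.0000 mol SiO2 per formula unit; M(SiO2) = 60.083, so SiO2 mass = 180.249 g.
180.249/262.219 × 100 = 68.74 wt%.

68.74 wt%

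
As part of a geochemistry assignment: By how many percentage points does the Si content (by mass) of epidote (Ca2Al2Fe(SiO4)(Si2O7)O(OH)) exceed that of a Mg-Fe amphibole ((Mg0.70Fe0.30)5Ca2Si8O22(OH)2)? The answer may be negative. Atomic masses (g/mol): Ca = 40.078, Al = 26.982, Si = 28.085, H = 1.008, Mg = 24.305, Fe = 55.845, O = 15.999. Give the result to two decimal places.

M(Ca2Al2Fe(SiO4)(Si2O7)O(OH)) = 483.215 g/mol, so wt% Si = 84.255/483.215 × 100 = 17.44%.
M((Mg0.70Fe0.30)5Ca2Si8O22(OH)2) = 859.663 g/mol, so wt% Si = 224.680/859.663 × 100 = 26.14%.
17.44 − 26.14 = -8.70 pp.

-8.70 percentage points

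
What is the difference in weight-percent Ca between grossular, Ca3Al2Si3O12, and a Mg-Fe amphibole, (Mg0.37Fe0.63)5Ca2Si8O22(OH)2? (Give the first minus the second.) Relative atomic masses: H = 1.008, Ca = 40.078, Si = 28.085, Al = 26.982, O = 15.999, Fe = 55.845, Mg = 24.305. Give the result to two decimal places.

First mineral: 120.234 g Ca in 450.441 g formula = 26.69 wt% Ca.
Second mineral: 80.156 g Ca in 911.704 g formula = 8.79 wt% Ca.
26.69% − 8.79% gives a difference of 17.90 percentage points.

17.90 percentage points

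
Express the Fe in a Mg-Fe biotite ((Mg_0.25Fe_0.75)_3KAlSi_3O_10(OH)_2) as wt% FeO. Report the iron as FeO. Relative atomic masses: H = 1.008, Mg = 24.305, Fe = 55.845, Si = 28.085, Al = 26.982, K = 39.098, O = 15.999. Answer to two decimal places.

33.11 wt%

Formula mass = 488.219 g/mol.
2.25 Fe → 2.2500 mol FeO per formula unit; M(FeO) = 71.844, so FeO mass = 161.649 g.
161.649/488.219 × 100 = 33.11 wt%.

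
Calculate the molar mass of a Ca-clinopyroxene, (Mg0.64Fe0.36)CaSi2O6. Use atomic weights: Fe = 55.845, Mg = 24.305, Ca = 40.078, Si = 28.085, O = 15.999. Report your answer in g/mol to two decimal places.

M = 0.64×24.305 + 0.36×55.845 + 1×40.078 + 2×28.085 + 6×15.999

227.90 g/mol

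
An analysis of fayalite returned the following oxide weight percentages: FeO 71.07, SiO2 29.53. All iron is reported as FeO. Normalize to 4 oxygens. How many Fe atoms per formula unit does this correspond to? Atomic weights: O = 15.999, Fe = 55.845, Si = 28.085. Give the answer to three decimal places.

2.006 Fe apfu

FeO: 71.07/71.844 = 0.98923 mol → 0.98923 mol Fe, 0.98923 mol O.
SiO2: 29.53/60.083 = 0.49149 mol → 0.49149 mol Si, 0.98298 mol O.
Total oxygen = 1.97221 mol. Normalization factor = 4/1.97221 = 2.02818.
Fe per 4 O = 0.98923 × 2.02818 = 2.006.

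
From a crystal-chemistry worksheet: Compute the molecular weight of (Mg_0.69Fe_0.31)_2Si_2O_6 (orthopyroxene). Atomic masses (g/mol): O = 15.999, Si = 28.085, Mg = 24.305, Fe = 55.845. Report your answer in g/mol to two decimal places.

Mg: 1.38 × 24.305 = 33.5409
Fe: 0.62 × 55.845 = 34.6239
Si: 2 × 28.085 = 56.1700
O: 6 × 15.999 = 95.9940
Summing the contributions gives the formula mass.

220.33 g/mol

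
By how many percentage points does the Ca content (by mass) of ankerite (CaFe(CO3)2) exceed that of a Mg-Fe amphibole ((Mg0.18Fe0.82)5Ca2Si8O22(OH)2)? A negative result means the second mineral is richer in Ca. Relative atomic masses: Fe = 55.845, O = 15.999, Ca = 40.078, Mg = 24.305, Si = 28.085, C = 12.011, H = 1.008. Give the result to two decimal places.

10.05 percentage points

M(CaFe(CO3)2) = 215.939 g/mol, so wt% Ca = 40.078/215.939 × 100 = 18.56%.
M((Mg0.18Fe0.82)5Ca2Si8O22(OH)2) = 941.667 g/mol, so wt% Ca = 80.156/941.667 × 100 = 8.51%.
18.56 − 8.51 = 10.05 pp.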